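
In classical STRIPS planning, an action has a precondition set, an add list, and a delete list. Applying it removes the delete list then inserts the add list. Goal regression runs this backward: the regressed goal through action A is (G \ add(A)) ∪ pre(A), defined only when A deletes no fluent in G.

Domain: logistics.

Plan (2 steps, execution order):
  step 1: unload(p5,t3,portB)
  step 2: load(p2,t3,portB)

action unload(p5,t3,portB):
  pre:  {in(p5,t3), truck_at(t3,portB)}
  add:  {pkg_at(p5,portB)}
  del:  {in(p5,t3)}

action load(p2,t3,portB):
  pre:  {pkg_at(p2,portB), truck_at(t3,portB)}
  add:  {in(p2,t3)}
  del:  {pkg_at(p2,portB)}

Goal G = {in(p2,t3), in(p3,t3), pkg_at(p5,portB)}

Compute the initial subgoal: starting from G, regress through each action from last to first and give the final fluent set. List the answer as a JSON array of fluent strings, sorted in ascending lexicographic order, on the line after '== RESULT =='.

Regress step by step:
  through step 2 (load(p2,t3,portB)): drop {in(p2,t3)}, keep {in(p3,t3), pkg_at(p5,portB)}, require {pkg_at(p2,portB), truck_at(t3,portB)}
    → {in(p3,t3), pkg_at(p2,portB), pkg_at(p5,portB), truck_at(t3,portB)}
  through step 1 (unload(p5,t3,portB)): drop {pkg_at(p5,portB)}, keep {in(p3,t3), pkg_at(p2,portB), truck_at(t3,portB)}, require {in(p5,t3), truck_at(t3,portB)}
    → {in(p3,t3), in(p5,t3), pkg_at(p2,portB), truck_at(t3,portB)}

== RESULT ==
["in(p3,t3)", "in(p5,t3)", "pkg_at(p2,portB)", "truck_at(t3,portB)"]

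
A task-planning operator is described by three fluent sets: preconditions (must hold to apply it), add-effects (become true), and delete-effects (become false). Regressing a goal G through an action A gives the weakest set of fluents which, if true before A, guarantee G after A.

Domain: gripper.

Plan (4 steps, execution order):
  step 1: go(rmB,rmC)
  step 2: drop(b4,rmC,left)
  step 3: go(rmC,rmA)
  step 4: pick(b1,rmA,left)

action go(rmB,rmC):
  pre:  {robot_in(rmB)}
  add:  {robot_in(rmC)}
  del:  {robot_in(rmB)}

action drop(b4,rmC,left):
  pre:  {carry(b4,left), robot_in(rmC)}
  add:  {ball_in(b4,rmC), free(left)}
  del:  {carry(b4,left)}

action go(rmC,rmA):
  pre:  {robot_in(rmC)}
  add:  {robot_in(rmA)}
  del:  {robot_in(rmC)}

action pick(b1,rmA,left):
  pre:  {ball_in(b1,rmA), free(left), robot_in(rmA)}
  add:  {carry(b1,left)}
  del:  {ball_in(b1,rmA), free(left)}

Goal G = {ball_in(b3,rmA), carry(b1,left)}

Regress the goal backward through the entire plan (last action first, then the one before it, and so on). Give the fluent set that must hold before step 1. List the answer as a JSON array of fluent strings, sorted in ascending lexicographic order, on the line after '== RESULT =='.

Work backward from the goal:
  through step 4 (pick(b1,rmA,left)): drop {carry(b1,left)}, keep {ball_in(b3,rmA)}, require {ball_in(b1,rmA), free(left), robot_in(rmA)}
    → {ball_in(b1,rmA), ball_in(b3,rmA), free(left), robot_in(rmA)}
  through step 3 (go(rmC,rmA)): drop {robot_in(rmA)}, keep {ball_in(b1,rmA), ball_in(b3,rmA), free(left)}, require {robot_in(rmC)}
    → {ball_in(b1,rmA), ball_in(b3,rmA), free(left), robot_in(rmC)}
  through step 2 (drop(b4,rmC,left)): drop {free(left)}, keep {ball_in(b1,rmA), ball_in(b3,rmA), robot_in(rmC)}, require {carry(b4,left), robot_in(rmC)}
    → {ball_in(b1,rmA), ball_in(b3,rmA), carry(b4,left), robot_in(rmC)}
  through step 1 (go(rmB,rmC)): drop {robot_in(rmC)}, keep {ball_in(b1,rmA), ball_in(b3,rmA), carry(b4,left)}, require {robot_in(rmB)}
    → {ball_in(b1,rmA), ball_in(b3,rmA), carry(b4,left), robot_in(rmB)}

== RESULT ==
["ball_in(b1,rmA)", "ball_in(b3,rmA)", "carry(b4,left)", "robot_in(rmB)"]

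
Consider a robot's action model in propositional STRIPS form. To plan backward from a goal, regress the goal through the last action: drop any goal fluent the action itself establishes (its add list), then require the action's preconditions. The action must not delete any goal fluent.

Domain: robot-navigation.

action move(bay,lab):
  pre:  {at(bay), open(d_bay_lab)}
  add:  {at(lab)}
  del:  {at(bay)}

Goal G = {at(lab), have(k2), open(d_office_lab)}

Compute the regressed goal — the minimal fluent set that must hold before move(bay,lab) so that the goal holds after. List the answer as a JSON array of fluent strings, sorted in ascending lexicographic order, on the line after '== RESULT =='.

Compute (G \ add) ∪ pre:
  G ∩ del = {}  (empty — regression defined)
  G \ add = {at(lab), have(k2), open(d_office_lab)} \ {at(lab)} = {have(k2), open(d_office_lab)}
  ∪ pre   = {have(k2), open(d_office_lab)} ∪ {at(bay), open(d_bay_lab)}
          = {at(bay), have(k2), open(d_bay_lab), open(d_office_lab)}

== RESULT ==
["at(bay)", "have(k2)", "open(d_bay_lab)", "open(d_office_lab)"]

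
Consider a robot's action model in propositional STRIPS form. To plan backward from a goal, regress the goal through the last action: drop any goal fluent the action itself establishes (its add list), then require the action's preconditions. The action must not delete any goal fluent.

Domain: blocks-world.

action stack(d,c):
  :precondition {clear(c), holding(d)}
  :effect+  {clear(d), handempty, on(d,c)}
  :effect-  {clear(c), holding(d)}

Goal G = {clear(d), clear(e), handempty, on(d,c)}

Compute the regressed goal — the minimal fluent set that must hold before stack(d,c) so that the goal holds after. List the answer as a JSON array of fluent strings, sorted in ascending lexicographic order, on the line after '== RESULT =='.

Regress:
  G ∩ del = {}  (empty — regression defined)
  G \ add = {clear(d), clear(e), handempty, on(d,c)} \ {clear(d), handempty, on(d,c)} = {clear(e)}
  ∪ pre   = {clear(e)} ∪ {clear(c), holding(d)}
          = {clear(c), clear(e), holding(d)}

== RESULT ==
["clear(c)", "clear(e)", "holding(d)"]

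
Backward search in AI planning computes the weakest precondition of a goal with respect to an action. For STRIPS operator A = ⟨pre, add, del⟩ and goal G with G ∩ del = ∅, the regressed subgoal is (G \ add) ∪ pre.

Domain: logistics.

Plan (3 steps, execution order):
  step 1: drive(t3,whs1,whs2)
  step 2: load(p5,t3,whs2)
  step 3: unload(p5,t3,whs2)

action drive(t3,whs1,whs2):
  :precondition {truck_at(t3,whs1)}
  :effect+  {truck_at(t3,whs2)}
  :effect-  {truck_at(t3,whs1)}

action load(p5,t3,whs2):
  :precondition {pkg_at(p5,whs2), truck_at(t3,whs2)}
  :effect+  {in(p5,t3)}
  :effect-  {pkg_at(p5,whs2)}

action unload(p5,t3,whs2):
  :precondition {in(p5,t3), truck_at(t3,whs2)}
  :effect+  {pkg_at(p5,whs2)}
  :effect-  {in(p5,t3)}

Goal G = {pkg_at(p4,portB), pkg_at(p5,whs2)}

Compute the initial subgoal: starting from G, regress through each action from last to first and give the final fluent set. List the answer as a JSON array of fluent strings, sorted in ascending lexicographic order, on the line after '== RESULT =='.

Work backward from the goal:
  through step 3 (unload(p5,t3,whs2)): drop {pkg_at(p5,whs2)}, keep {pkg_at(p4,portB)}, require {in(p5,t3), truck_at(t3,whs2)}
    → {in(p5,t3), pkg_at(p4,portB), truck_at(t3,whs2)}
  through step 2 (load(p5,t3,whs2)): drop {in(p5,t3)}, keep {pkg_at(p4,portB), truck_at(t3,whs2)}, require {pkg_at(p5,whs2), truck_at(t3,whs2)}
    → {pkg_at(p4,portB), pkg_at(p5,whs2), truck_at(t3,whs2)}
  through step 1 (drive(t3,whs1,whs2)): drop {truck_at(t3,whs2)}, keep {pkg_at(p4,portB), pkg_at(p5,whs2)}, require {truck_at(t3,whs1)}
    → {pkg_at(p4,portB), pkg_at(p5,whs2), truck_at(t3,whs1)}

== RESULT ==
["pkg_at(p4,portB)", "pkg_at(p5,whs2)", "truck_at(t3,whs1)"]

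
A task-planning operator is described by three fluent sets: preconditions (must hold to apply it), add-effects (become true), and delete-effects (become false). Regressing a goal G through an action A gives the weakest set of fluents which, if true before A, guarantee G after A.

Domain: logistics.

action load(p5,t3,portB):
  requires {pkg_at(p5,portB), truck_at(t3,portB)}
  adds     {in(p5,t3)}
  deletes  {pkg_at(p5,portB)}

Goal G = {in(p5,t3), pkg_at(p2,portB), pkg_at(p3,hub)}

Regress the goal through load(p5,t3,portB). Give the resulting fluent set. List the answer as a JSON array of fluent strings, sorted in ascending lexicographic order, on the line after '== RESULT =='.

Compute (G \ add) ∪ pre:
  G ∩ del = {}  (empty — regression defined)
  G \ add = {in(p5,t3), pkg_at(p2,portB), pkg_at(p3,hub)} \ {in(p5,t3)} = {pkg_at(p2,portB), pkg_at(p3,hub)}
  ∪ pre   = {pkg_at(p2,portB), pkg_at(p3,hub)} ∪ {pkg_at(p5,portB), truck_at(t3,portB)}
          = {pkg_at(p2,portB), pkg_at(p3,hub), pkg_at(p5,portB), truck_at(t3,portB)}

== RESULT ==
["pkg_at(p2,portB)", "pkg_at(p3,hub)", "pkg_at(p5,portB)", "truck_at(t3,portB)"]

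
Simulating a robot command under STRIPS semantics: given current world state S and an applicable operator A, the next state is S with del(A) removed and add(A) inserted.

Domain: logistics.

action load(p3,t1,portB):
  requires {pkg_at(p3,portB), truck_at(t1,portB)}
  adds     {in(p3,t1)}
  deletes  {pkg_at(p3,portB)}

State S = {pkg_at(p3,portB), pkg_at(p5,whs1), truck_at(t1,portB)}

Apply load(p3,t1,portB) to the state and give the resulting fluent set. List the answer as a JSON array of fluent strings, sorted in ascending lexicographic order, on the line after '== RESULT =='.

Progress:
  pre ⊆ S: {pkg_at(p3,portB), truck_at(t1,portB)} ⊆ S  — applicable
  S \ del = {pkg_at(p5,whs1), truck_at(t1,portB)}
  ∪ add   = {in(p3,t1), pkg_at(p5,whs1), truck_at(t1,portB)}

== RESULT ==
["in(p3,t1)", "pkg_at(p5,whs1)", "truck_at(t1,portB)"]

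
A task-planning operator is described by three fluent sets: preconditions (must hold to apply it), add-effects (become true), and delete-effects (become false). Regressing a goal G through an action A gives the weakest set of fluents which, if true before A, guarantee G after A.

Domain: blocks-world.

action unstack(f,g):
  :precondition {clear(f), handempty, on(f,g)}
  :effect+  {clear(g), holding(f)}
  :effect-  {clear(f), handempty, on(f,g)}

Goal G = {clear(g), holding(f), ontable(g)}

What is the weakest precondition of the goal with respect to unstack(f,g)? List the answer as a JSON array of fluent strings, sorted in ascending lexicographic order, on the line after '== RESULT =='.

Compute (G \ add) ∪ pre:
  G ∩ del = {}  (empty — regression defined)
  G \ add = {clear(g), holding(f), ontable(g)} \ {clear(g), holding(f)} = {ontable(g)}
  ∪ pre   = {ontable(g)} ∪ {clear(f), handempty, on(f,g)}
          = {clear(f), handempty, on(f,g), ontable(g)}

== RESULT ==
["clear(f)", "handempty", "on(f,g)", "ontable(g)"]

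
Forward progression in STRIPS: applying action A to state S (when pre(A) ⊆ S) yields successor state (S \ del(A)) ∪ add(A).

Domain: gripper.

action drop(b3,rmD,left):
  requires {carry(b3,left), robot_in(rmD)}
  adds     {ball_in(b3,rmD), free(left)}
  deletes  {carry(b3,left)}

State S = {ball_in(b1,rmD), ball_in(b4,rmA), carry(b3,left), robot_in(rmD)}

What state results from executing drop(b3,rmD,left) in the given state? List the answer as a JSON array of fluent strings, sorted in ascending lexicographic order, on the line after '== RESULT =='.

Compute (S \ del) ∪ add:
  pre ⊆ S: {carry(b3,left), robot_in(rmD)} ⊆ S  — applicable
  S \ del = {ball_in(b1,rmD), ball_in(b4,rmA), robot_in(rmD)}
  ∪ add   = {ball_in(b1,rmD), ball_in(b3,rmD), ball_in(b4,rmA), free(left), robot_in(rmD)}

== RESULT ==
["ball_in(b1,rmD)", "ball_in(b3,rmD)", "ball_in(b4,rmA)", "free(left)", "robot_in(rmD)"]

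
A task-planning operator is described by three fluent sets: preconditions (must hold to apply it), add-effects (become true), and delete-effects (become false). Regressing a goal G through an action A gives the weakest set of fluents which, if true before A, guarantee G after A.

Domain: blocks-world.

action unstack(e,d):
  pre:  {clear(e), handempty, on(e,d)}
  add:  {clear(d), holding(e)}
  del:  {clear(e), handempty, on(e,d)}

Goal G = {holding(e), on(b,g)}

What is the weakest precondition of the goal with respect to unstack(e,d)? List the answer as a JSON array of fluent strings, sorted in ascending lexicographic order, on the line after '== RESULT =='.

Compute (G \ add) ∪ pre:
  G ∩ del = {}  (empty — regression defined)
  G \ add = {holding(e), on(b,g)} \ {clear(d), holding(e)} = {on(b,g)}
  ∪ pre   = {on(b,g)} ∪ {clear(e), handempty, on(e,d)}
          = {clear(e), handempty, on(b,g), on(e,d)}

== RESULT ==
["clear(e)", "handempty", "on(b,g)", "on(e,d)"]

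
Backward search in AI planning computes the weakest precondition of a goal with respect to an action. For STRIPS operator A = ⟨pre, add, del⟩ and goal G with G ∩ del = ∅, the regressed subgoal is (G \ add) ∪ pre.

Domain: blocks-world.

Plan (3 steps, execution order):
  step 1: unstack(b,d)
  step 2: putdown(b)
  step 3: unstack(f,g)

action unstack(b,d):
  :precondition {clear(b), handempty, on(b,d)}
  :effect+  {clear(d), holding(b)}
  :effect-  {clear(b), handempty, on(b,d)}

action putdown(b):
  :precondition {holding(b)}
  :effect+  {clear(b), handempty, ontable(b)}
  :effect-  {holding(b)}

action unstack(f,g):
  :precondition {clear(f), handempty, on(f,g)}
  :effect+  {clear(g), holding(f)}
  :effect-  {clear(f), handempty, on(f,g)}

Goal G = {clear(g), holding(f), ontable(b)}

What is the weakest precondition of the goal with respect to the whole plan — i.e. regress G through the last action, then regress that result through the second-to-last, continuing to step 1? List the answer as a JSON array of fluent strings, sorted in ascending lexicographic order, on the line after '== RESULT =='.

Work backward from the goal:
  through step 3 (unstack(f,g)): drop {clear(g), holding(f)}, keep {ontable(b)}, require {clear(f), handempty, on(f,g)}
    → {clear(f), handempty, on(f,g), ontable(b)}
  through step 2 (putdown(b)): drop {handempty, ontable(b)}, keep {clear(f), on(f,g)}, require {holding(b)}
    → {clear(f), holding(b), on(f,g)}
  through step 1 (unstack(b,d)): drop {holding(b)}, keep {clear(f), on(f,g)}, require {clear(b), handempty, on(b,d)}
    → {clear(b), clear(f), handempty, on(b,d), on(f,g)}

== RESULT ==
["clear(b)", "clear(f)", "handempty", "on(b,d)", "on(f,g)"]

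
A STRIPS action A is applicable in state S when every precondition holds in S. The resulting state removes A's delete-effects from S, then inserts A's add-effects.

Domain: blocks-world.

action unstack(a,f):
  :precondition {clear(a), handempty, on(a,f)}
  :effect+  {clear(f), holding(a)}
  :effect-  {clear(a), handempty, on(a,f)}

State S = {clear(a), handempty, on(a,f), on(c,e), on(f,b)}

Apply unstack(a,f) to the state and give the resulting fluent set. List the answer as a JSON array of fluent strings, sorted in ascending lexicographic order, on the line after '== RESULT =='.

Compute (S \ del) ∪ add:
  pre ⊆ S: {clear(a), handempty, on(a,f)} ⊆ S  — applicable
  S \ del = {on(c,e), on(f,b)}
  ∪ add   = {clear(f), holding(a), on(c,e), on(f,b)}

== RESULT ==
["clear(f)", "holding(a)", "on(c,e)", "on(f,b)"]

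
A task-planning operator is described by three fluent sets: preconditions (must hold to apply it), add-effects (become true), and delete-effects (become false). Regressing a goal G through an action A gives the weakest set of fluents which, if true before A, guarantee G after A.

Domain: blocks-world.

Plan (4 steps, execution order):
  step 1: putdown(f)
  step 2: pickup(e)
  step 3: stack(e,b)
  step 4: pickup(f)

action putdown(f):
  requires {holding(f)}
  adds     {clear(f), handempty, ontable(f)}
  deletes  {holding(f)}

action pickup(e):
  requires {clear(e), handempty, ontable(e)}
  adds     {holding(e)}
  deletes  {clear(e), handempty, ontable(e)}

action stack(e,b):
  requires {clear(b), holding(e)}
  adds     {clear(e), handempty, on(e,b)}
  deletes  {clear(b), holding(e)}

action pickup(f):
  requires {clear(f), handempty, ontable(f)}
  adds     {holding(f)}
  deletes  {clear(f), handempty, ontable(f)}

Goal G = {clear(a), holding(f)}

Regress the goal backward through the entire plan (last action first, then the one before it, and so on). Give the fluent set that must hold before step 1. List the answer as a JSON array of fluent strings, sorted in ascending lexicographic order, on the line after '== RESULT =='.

Work backward from the goal:
  through step 4 (pickup(f)): drop {holding(f)}, keep {clear(a)}, require {clear(f), handempty, ontable(f)}
    → {clear(a), clear(f), handempty, ontable(f)}
  through step 3 (stack(e,b)): drop {handempty}, keep {clear(a), clear(f), ontable(f)}, require {clear(b), holding(e)}
    → {clear(a), clear(b), clear(f), holding(e), ontable(f)}
  through step 2 (pickup(e)): drop {holding(e)}, keep {clear(a), clear(b), clear(f), ontable(f)}, require {clear(e), handempty, ontable(e)}
    → {clear(a), clear(b), clear(e), clear(f), handempty, ontable(e), ontable(f)}
  through step 1 (putdown(f)): drop {clear(f), handempty, ontable(f)}, keep {clear(a), clear(b), clear(e), ontable(e)}, require {holding(f)}
    → {clear(a), clear(b), clear(e), holding(f), ontable(e)}

== RESULT ==
["clear(a)", "clear(b)", "clear(e)", "holding(f)", "ontable(e)"]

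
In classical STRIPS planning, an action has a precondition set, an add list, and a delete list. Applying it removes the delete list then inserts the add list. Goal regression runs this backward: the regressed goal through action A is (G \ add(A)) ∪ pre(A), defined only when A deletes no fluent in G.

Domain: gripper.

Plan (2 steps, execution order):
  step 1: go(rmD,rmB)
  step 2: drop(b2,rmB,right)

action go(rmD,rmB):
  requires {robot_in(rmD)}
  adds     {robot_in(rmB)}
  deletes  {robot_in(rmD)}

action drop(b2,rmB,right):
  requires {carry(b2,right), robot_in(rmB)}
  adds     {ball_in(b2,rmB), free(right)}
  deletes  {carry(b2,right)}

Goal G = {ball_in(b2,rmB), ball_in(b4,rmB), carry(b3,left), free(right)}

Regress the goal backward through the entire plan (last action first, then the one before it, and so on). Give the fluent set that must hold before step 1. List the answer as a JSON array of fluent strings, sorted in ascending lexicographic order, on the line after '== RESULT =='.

Work backward from the goal:
  through step 2 (drop(b2,rmB,right)): drop {ball_in(b2,rmB), free(right)}, keep {ball_in(b4,rmB), carry(b3,left)}, require {carry(b2,right), robot_in(rmB)}
    → {ball_in(b4,rmB), carry(b2,right), carry(b3,left), robot_in(rmB)}
  through step 1 (go(rmD,rmB)): drop {robot_in(rmB)}, keep {ball_in(b4,rmB), carry(b2,right), carry(b3,left)}, require {robot_in(rmD)}
    → {ball_in(b4,rmB), carry(b2,right), carry(b3,left), robot_in(rmD)}

== RESULT ==
["ball_in(b4,rmB)", "carry(b2,right)", "carry(b3,left)", "robot_in(rmD)"]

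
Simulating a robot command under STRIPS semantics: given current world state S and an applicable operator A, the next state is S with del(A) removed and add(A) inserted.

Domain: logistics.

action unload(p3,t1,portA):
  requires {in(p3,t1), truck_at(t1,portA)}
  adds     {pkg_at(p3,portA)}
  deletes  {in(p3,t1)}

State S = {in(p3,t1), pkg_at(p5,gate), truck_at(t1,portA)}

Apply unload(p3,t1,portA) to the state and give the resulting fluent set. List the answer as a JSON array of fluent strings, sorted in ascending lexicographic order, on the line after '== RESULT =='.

Compute (S \ del) ∪ add:
  pre ⊆ S: {in(p3,t1), truck_at(t1,portA)} ⊆ S  — applicable
  S \ del = {pkg_at(p5,gate), truck_at(t1,portA)}
  ∪ add   = {pkg_at(p3,portA), pkg_at(p5,gate), truck_at(t1,portA)}

== RESULT ==
["pkg_at(p3,portA)", "pkg_at(p5,gate)", "truck_at(t1,portA)"]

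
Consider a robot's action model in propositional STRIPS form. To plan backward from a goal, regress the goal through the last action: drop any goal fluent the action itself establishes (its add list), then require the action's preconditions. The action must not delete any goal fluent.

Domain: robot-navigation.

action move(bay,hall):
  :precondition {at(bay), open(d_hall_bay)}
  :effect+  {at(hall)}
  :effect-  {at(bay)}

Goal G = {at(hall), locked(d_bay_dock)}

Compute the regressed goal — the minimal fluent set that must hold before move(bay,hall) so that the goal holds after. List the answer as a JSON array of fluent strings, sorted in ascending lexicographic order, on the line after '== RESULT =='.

Compute (G \ add) ∪ pre:
  G ∩ del = {}  (empty — regression defined)
  G \ add = {at(hall), locked(d_bay_dock)} \ {at(hall)} = {locked(d_bay_dock)}
  ∪ pre   = {locked(d_bay_dock)} ∪ {at(bay), open(d_hall_bay)}
          = {at(bay), locked(d_bay_dock), open(d_hall_bay)}

== RESULT ==
["at(bay)", "locked(d_bay_dock)", "open(d_hall_bay)"]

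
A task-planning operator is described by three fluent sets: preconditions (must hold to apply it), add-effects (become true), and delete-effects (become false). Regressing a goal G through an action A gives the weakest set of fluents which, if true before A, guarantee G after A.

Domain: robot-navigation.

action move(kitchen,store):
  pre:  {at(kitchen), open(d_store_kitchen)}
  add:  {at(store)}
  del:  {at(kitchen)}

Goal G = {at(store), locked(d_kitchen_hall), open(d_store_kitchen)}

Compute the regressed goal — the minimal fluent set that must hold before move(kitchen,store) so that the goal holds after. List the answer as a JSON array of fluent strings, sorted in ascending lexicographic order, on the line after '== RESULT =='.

Compute (G \ add) ∪ pre:
  G ∩ del = {}  (empty — regression defined)
  G \ add = {at(store), locked(d_kitchen_hall), open(d_store_kitchen)} \ {at(store)} = {locked(d_kitchen_hall), open(d_store_kitchen)}
  ∪ pre   = {locked(d_kitchen_hall), open(d_store_kitchen)} ∪ {at(kitchen), open(d_store_kitchen)}
          = {at(kitchen), locked(d_kitchen_hall), open(d_store_kitchen)}

== RESULT ==
["at(kitchen)", "locked(d_kitchen_hall)", "open(d_store_kitchen)"]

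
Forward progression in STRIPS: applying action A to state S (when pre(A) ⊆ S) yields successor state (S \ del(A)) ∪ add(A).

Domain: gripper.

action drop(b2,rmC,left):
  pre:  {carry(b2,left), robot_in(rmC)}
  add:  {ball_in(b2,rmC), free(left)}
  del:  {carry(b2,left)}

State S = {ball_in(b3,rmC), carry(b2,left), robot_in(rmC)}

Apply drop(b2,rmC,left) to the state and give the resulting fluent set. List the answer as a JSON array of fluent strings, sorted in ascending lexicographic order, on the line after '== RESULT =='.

Compute (S \ del) ∪ add:
  pre ⊆ S: {carry(b2,left), robot_in(rmC)} ⊆ S  — applicable
  S \ del = {ball_in(b3,rmC), robot_in(rmC)}
  ∪ add   = {ball_in(b2,rmC), ball_in(b3,rmC), free(left), robot_in(rmC)}

== RESULT ==
["ball_in(b2,rmC)", "ball_in(b3,rmC)", "free(left)", "robot_in(rmC)"]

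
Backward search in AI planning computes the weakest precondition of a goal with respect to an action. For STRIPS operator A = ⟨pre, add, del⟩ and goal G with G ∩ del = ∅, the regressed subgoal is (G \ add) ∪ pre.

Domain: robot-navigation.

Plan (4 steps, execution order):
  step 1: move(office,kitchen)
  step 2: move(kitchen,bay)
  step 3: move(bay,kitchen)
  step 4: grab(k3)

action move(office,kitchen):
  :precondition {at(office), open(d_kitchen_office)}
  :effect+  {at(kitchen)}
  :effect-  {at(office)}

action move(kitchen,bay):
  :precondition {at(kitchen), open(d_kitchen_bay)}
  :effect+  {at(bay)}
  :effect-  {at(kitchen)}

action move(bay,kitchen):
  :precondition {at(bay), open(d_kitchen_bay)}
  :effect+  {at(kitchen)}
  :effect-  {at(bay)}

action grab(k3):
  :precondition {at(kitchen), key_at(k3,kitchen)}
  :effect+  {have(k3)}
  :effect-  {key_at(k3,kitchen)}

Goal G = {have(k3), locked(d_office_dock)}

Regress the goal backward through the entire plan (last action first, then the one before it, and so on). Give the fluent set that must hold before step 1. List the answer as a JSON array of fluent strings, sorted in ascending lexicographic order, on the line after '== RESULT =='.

Work backward from the goal:
  through step 4 (grab(k3)): drop {have(k3)}, keep {locked(d_office_dock)}, require {at(kitchen), key_at(k3,kitchen)}
    → {at(kitchen), key_at(k3,kitchen), locked(d_office_dock)}
  through step 3 (move(bay,kitchen)): drop {at(kitchen)}, keep {key_at(k3,kitchen), locked(d_office_dock)}, require {at(bay), open(d_kitchen_bay)}
    → {at(bay), key_at(k3,kitchen), locked(d_office_dock), open(d_kitchen_bay)}
  through step 2 (move(kitchen,bay)): drop {at(bay)}, keep {key_at(k3,kitchen), locked(d_office_dock), open(d_kitchen_bay)}, require {at(kitchen), open(d_kitchen_bay)}
    → {at(kitchen), key_at(k3,kitchen), locked(d_office_dock), open(d_kitchen_bay)}
  through step 1 (move(office,kitchen)): drop {at(kitchen)}, keep {key_at(k3,kitchen), locked(d_office_dock), open(d_kitchen_bay)}, require {at(office), open(d_kitchen_office)}
    → {at(office), key_at(k3,kitchen), locked(d_office_dock), open(d_kitchen_bay), open(d_kitchen_office)}

== RESULT ==
["at(office)", "key_at(k3,kitchen)", "locked(d_office_dock)", "open(d_kitchen_bay)", "open(d_kitchen_office)"]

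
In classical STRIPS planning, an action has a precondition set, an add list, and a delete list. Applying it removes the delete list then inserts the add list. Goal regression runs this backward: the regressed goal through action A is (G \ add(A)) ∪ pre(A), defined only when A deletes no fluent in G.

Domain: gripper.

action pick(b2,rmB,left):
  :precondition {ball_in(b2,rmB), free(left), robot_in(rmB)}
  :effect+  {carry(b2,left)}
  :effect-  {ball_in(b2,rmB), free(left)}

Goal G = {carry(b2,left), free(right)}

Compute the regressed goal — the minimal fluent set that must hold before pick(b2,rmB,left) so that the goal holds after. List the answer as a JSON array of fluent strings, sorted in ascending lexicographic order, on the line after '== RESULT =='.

Compute (G \ add) ∪ pre:
  G ∩ del = {}  (empty — regression defined)
  G \ add = {carry(b2,left), free(right)} \ {carry(b2,left)} = {free(right)}
  ∪ pre   = {free(right)} ∪ {ball_in(b2,rmB), free(left), robot_in(rmB)}
          = {ball_in(b2,rmB), free(left), free(right), robot_in(rmB)}

== RESULT ==
["ball_in(b2,rmB)", "free(left)", "free(right)", "robot_in(rmB)"]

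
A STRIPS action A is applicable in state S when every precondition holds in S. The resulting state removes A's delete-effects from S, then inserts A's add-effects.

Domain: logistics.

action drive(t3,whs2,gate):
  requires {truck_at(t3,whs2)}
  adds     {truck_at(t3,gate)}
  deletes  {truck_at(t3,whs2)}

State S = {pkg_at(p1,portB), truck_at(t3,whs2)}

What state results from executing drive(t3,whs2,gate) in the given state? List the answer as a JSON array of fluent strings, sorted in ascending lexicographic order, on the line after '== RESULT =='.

Compute (S \ del) ∪ add:
  pre ⊆ S: {truck_at(t3,whs2)} ⊆ S  — applicable
  S \ del = {pkg_at(p1,portB)}
  ∪ add   = {pkg_at(p1,portB), truck_at(t3,gate)}

== RESULT ==
["pkg_at(p1,portB)", "truck_at(t3,gate)"]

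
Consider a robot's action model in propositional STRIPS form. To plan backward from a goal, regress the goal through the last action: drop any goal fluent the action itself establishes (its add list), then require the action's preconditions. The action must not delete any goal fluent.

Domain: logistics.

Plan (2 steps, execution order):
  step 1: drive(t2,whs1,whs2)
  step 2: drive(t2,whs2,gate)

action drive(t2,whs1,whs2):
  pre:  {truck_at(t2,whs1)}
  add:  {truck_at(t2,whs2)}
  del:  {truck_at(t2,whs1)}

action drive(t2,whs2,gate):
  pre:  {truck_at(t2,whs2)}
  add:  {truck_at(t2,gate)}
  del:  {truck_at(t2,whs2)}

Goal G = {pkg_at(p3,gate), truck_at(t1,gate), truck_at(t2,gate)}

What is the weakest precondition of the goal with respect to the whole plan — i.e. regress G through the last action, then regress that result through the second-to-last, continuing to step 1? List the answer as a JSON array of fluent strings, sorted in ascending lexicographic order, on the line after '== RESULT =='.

Work backward from the goal:
  through step 2 (drive(t2,whs2,gate)): drop {truck_at(t2,gate)}, keep {pkg_at(p3,gate), truck_at(t1,gate)}, require {truck_at(t2,whs2)}
    → {pkg_at(p3,gate), truck_at(t1,gate), truck_at(t2,whs2)}
  through step 1 (drive(t2,whs1,whs2)): drop {truck_at(t2,whs2)}, keep {pkg_at(p3,gate), truck_at(t1,gate)}, require {truck_at(t2,whs1)}
    → {pkg_at(p3,gate), truck_at(t1,gate), truck_at(t2,whs1)}

== RESULT ==
["pkg_at(p3,gate)", "truck_at(t1,gate)", "truck_at(t2,whs1)"]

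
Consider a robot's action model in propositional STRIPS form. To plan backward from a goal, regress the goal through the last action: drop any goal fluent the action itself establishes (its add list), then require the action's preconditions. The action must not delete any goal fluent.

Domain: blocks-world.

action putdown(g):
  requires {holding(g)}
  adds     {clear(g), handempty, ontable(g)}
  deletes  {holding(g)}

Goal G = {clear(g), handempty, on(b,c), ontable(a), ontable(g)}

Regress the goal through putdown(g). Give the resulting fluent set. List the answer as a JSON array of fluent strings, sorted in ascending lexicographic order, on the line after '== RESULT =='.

Compute (G \ add) ∪ pre:
  G ∩ del = {}  (empty — regression defined)
  G \ add = {clear(g), handempty, on(b,c), ontable(a), ontable(g)} \ {clear(g), handempty, ontable(g)} = {on(b,c), ontable(a)}
  ∪ pre   = {on(b,c), ontable(a)} ∪ {holding(g)}
          = {holding(g), on(b,c), ontable(a)}

== RESULT ==
["holding(g)", "on(b,c)", "ontable(a)"]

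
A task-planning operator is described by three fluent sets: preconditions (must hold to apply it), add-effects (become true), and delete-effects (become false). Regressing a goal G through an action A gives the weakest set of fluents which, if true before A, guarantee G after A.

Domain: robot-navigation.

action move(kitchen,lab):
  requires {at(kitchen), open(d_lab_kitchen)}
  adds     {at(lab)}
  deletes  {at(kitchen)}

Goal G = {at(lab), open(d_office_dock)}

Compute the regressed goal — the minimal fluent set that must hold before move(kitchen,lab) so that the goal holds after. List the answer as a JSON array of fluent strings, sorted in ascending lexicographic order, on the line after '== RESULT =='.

Regress:
  G ∩ del = {}  (empty — regression defined)
  G \ add = {at(lab), open(d_office_dock)} \ {at(lab)} = {open(d_office_dock)}
  ∪ pre   = {open(d_office_dock)} ∪ {at(kitchen), open(d_lab_kitchen)}
          = {at(kitchen), open(d_lab_kitchen), open(d_office_dock)}

== RESULT ==
["at(kitchen)", "open(d_lab_kitchen)", "open(d_office_dock)"]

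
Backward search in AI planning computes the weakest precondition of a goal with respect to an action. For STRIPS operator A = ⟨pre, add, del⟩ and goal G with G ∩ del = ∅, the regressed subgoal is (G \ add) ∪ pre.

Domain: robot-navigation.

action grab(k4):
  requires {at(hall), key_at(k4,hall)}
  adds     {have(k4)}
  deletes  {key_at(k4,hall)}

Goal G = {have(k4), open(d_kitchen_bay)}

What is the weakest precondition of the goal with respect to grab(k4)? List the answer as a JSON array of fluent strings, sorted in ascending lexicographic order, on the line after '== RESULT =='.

Compute (G \ add) ∪ pre:
  G ∩ del = {}  (empty — regression defined)
  G \ add = {have(k4), open(d_kitchen_bay)} \ {have(k4)} = {open(d_kitchen_bay)}
  ∪ pre   = {open(d_kitchen_bay)} ∪ {at(hall), key_at(k4,hall)}
          = {at(hall), key_at(k4,hall), open(d_kitchen_bay)}

== RESULT ==
["at(hall)", "key_at(k4,hall)", "open(d_kitchen_bay)"]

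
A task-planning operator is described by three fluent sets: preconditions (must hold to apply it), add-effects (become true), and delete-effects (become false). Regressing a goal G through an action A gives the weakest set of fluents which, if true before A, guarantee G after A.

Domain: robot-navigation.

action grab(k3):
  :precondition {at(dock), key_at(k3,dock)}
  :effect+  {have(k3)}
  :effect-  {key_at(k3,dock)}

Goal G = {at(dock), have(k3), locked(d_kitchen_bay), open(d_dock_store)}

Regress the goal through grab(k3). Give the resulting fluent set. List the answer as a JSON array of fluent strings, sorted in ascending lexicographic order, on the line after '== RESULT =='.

Regress:
  G ∩ del = {}  (empty — regression defined)
  G \ add = {at(dock), have(k3), locked(d_kitchen_bay), open(d_dock_store)} \ {have(k3)} = {at(dock), locked(d_kitchen_bay), open(d_dock_store)}
  ∪ pre   = {at(dock), locked(d_kitchen_bay), open(d_dock_store)} ∪ {at(dock), key_at(k3,dock)}
          = {at(dock), key_at(k3,dock), locked(d_kitchen_bay), open(d_dock_store)}

== RESULT ==
["at(dock)", "key_at(k3,dock)", "locked(d_kitchen_bay)", "open(d_dock_store)"]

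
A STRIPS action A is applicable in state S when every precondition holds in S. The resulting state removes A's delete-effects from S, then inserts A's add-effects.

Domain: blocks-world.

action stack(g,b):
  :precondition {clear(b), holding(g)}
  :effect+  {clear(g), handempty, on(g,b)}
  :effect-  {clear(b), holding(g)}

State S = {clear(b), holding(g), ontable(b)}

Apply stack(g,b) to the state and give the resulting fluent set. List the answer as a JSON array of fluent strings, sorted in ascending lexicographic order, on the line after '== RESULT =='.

Progress:
  pre ⊆ S: {clear(b), holding(g)} ⊆ S  — applicable
  S \ del = {ontable(b)}
  ∪ add   = {clear(g), handempty, on(g,b), ontable(b)}

== RESULT ==
["clear(g)", "handempty", "on(g,b)", "ontable(b)"]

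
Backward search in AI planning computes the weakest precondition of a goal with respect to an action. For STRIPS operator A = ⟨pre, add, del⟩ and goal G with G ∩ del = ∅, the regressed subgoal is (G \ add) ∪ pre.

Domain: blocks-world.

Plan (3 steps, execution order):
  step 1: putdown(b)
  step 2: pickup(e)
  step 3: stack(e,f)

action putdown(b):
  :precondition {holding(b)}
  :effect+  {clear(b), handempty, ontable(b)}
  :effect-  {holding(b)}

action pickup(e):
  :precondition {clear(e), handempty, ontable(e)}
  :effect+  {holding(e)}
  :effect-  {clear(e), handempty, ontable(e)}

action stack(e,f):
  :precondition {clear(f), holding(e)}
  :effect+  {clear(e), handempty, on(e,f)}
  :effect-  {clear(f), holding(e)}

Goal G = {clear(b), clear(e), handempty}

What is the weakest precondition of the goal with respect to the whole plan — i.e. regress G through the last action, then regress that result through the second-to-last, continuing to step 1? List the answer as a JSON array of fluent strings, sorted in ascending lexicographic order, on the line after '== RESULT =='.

Regress step by step:
  through step 3 (stack(e,f)): drop {clear(e), handempty}, keep {clear(b)}, require {clear(f), holding(e)}
    → {clear(b), clear(f), holding(e)}
  through step 2 (pickup(e)): drop {holding(e)}, keep {clear(b), clear(f)}, require {clear(e), handempty, ontable(e)}
    → {clear(b), clear(e), clear(f), handempty, ontable(e)}
  through step 1 (putdown(b)): drop {clear(b), handempty}, keep {clear(e), clear(f), ontable(e)}, require {holding(b)}
    → {clear(e), clear(f), holding(b), ontable(e)}

== RESULT ==
["clear(e)", "clear(f)", "holding(b)", "ontable(e)"]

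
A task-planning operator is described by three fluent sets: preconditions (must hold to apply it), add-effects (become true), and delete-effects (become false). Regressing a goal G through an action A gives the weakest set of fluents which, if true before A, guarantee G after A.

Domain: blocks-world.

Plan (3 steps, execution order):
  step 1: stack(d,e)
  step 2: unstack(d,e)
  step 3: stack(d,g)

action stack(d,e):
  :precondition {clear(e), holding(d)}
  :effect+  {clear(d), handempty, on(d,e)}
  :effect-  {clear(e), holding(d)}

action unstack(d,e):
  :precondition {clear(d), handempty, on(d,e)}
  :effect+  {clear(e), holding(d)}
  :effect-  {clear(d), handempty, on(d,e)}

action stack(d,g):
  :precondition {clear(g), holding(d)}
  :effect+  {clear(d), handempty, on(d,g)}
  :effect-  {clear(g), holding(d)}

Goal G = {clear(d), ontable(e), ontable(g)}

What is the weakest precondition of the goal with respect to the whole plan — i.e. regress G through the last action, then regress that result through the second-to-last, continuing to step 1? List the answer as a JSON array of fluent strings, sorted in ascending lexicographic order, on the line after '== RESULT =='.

Regress step by step:
  through step 3 (stack(d,g)): drop {clear(d)}, keep {ontable(e), ontable(g)}, require {clear(g), holding(d)}
    → {clear(g), holding(d), ontable(e), ontable(g)}
  through step 2 (unstack(d,e)): drop {holding(d)}, keep {clear(g), ontable(e), ontable(g)}, require {clear(d), handempty, on(d,e)}
    → {clear(d), clear(g), handempty, on(d,e), ontable(e), ontable(g)}
  through step 1 (stack(d,e)): drop {clear(d), handempty, on(d,e)}, keep {clear(g), ontable(e), ontable(g)}, require {clear(e), holding(d)}
    → {clear(e), clear(g), holding(d), ontable(e), ontable(g)}

== RESULT ==
["clear(e)", "clear(g)", "holding(d)", "ontable(e)", "ontable(g)"]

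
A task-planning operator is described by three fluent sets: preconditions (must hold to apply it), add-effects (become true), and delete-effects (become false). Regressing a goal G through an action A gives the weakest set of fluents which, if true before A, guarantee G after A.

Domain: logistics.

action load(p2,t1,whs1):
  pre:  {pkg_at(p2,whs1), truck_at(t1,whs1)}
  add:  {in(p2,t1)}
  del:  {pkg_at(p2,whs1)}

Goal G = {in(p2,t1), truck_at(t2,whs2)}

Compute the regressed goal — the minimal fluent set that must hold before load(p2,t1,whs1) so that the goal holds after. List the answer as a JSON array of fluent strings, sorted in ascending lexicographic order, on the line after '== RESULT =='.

Regress:
  G ∩ del = {}  (empty — regression defined)
  G \ add = {in(p2,t1), truck_at(t2,whs2)} \ {in(p2,t1)} = {truck_at(t2,whs2)}
  ∪ pre   = {truck_at(t2,whs2)} ∪ {pkg_at(p2,whs1), truck_at(t1,whs1)}
          = {pkg_at(p2,whs1), truck_at(t1,whs1), truck_at(t2,whs2)}

== RESULT ==
["pkg_at(p2,whs1)", "truck_at(t1,whs1)", "truck_at(t2,whs2)"]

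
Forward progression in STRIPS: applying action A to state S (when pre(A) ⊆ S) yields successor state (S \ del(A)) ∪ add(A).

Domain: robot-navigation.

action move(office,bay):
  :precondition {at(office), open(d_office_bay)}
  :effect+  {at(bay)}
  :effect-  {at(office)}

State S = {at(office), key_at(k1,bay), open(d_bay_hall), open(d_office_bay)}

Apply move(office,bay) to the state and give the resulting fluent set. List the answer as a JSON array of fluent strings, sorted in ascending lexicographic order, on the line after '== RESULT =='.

Compute (S \ del) ∪ add:
  pre ⊆ S: {at(office), open(d_office_bay)} ⊆ S  — applicable
  S \ del = {key_at(k1,bay), open(d_bay_hall), open(d_office_bay)}
  ∪ add   = {at(bay), key_at(k1,bay), open(d_bay_hall), open(d_office_bay)}

== RESULT ==
["at(bay)", "key_at(k1,bay)", "open(d_bay_hall)", "open(d_office_bay)"]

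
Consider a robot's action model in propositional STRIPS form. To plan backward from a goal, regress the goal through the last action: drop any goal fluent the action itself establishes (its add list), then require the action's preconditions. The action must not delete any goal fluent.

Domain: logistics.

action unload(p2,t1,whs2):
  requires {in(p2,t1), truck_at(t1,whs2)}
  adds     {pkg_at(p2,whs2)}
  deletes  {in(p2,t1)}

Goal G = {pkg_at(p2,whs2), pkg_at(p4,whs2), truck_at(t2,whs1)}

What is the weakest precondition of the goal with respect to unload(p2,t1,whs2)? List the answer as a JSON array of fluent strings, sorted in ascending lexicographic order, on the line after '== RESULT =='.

Compute (G \ add) ∪ pre:
  G ∩ del = {}  (empty — regression defined)
  G \ add = {pkg_at(p2,whs2), pkg_at(p4,whs2), truck_at(t2,whs1)} \ {pkg_at(p2,whs2)} = {pkg_at(p4,whs2), truck_at(t2,whs1)}
  ∪ pre   = {pkg_at(p4,whs2), truck_at(t2,whs1)} ∪ {in(p2,t1), truck_at(t1,whs2)}
          = {in(p2,t1), pkg_at(p4,whs2), truck_at(t1,whs2), truck_at(t2,whs1)}

== RESULT ==
["in(p2,t1)", "pkg_at(p4,whs2)", "truck_at(t1,whs2)", "truck_at(t2,whs1)"]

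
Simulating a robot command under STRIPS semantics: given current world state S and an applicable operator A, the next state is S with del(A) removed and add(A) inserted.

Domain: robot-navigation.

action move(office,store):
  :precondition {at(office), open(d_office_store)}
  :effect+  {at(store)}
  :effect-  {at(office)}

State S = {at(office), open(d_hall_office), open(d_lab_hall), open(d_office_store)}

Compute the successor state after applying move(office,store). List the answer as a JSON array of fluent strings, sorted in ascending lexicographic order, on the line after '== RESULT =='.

Compute (S \ del) ∪ add:
  pre ⊆ S: {at(office), open(d_office_store)} ⊆ S  — applicable
  S \ del = {open(d_hall_office), open(d_lab_hall), open(d_office_store)}
  ∪ add   = {at(store), open(d_hall_office), open(d_lab_hall), open(d_office_store)}

== RESULT ==
["at(store)", "open(d_hall_office)", "open(d_lab_hall)", "open(d_office_store)"]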